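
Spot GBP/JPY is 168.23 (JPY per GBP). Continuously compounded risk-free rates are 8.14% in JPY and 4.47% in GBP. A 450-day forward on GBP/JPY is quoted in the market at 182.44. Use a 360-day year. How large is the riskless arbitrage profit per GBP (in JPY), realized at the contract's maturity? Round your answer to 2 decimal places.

6.31 per GBP (in JPY)

Fair forward: F* = S·e^(carry·T), with carry = (r_JPY − r_GBP) = 0.0814 − 0.0447 = 0.0367
F* = 168.23 · e^(0.0367 × 450/360) = 168.23 · e^0.045875 = 168.23 × 1.046944 = 176.1274
Market 182.44 > fair 176.1274: forward overpriced → cash-and-carry (buy spot, short the forward).
At maturity, profit = |F_mkt − F*| = |182.44 − 176.1274| = 6.31 per GBP (in JPY)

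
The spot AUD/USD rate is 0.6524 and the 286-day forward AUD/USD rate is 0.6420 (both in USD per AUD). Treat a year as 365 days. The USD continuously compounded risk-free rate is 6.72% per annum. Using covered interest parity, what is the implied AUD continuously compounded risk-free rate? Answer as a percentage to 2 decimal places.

8.77%

F = S·e^((r_USD − r_AUD)T) ⇒ r_AUD = r_USD − ln(F/S)/T
ln(0.6420/0.6524) = -0.016070; /(286/365) = -0.020509
r_AUD = 0.0672 + 0.020509 = 0.087709
r_AUD = 8.77%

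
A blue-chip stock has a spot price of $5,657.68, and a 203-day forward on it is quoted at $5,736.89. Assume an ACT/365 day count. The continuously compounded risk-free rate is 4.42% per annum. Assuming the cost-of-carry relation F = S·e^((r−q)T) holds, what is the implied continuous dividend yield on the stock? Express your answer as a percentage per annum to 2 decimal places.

1.92%

From F = S·e^((r−q)T): (r − q) = ln(F/S)/T
ln(5736.89/5657.68) = ln(1.014000) = 0.013903
(r − q) = 0.013903 / (203/365) = 0.024998
q = r − ln(F/S)/T = 0.0442 − 0.024998 = 0.019202
q = 1.92%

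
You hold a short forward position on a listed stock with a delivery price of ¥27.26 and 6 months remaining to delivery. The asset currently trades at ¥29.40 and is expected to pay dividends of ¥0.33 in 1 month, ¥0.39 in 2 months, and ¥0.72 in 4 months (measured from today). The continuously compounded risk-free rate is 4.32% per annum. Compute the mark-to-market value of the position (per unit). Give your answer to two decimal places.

PV(remaining dividends) I = 0.33·e^(−0.0432·1/12) + 0.39·e^(−0.0432·2/12) + 0.72·e^(−0.0432·4/12) = 1.4257
Current forward F = (S − I)·e^(rT) = (29.40 − 1.4257)·e^(0.0432·6/12) = 27.9743 × 1.021835 = 28.5851
Value (long) = (F − K)·e^(−rT) = (28.5851 − 27.26) × 0.978632 = 1.2968
Short position value = −(long value) = -¥1.30

-¥1.30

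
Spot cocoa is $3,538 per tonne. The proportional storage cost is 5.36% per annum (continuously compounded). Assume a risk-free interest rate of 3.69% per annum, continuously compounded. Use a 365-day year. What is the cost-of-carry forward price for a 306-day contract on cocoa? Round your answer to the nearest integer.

$3,817 per tonne

Net carry = r + u − y = 0.0369 + 0.0536 − 0.0000 = 0.0905
F = S·e^((r+u−y)T) = 3538 · e^(0.0905 × 306/365) = 3538 · e^0.075871
= 3538 × 1.078823 = $3,817 per tonne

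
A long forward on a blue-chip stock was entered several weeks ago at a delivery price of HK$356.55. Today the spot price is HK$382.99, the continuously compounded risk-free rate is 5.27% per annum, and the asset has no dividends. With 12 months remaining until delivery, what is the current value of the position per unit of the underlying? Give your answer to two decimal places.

Current fair forward for the remaining 12 months: F = S·e^(r·T), r = 0.0527
F = 382.99 · e^(0.0527 × 12/12) = 382.99 × 1.054113 = 403.7147
Value of long forward = (F − K)·e^(−rT) = (403.7147 − 356.55) · e^(−0.0527·12/12)
= 47.1647 × 0.948665 = 44.74

HK$44.74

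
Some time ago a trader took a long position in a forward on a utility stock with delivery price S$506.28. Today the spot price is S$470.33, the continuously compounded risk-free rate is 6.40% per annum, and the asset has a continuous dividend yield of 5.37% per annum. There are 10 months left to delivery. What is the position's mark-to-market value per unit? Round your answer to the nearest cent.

Current fair forward for the remaining 10 months: F = S·e^((r − q)·T), (r − q) = 0.0640 − 0.0537 = 0.0103
F = 470.33 · e^(0.0103 × 10/12) = 470.33 × 1.008620 = 474.3842
Value of long forward = (F − K)·e^(−rT) = (474.3842 − 506.28) · e^(−0.0640·10/12)
= -31.8958 × 0.948064 = -30.24

-S$30.24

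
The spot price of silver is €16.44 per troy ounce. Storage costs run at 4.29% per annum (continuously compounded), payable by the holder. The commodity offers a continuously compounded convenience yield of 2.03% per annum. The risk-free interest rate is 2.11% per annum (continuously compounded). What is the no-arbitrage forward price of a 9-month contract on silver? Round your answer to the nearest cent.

€16.99 per troy ounce

Net carry = r + u − y = 0.0211 + 0.0429 − 0.0203 = 0.0437
F = S·e^((r+u−y)T) = 16.44 · e^(0.0437 × 9/12) = 16.44 · e^0.032775
= 16.44 × 1.033318 = €16.99 per troy ounce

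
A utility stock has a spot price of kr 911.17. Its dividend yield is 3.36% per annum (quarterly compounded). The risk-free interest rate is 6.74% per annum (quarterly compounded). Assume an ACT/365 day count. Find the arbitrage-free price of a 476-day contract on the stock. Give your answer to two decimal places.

kr 951.71

F = S · (1+r/4)^(4T) / (1+q/4)^(4T)
= 911.17 × 1.091076 / 1.044601 = 911.17 × 1.044491
F = kr 951.71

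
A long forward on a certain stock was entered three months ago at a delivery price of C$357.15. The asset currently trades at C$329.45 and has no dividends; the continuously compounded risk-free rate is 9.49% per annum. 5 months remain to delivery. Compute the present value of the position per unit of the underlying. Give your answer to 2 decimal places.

-C$13.85

Current fair forward for the remaining 5 months: F = S·e^(r·T), r = 0.0949
F = 329.45 · e^(0.0949 × 5/12) = 329.45 × 1.040334 = 342.7380
Value of long forward = (F − K)·e^(−rT) = (342.7380 − 357.15) · e^(−0.0949·5/12)
= -14.4120 × 0.961230 = -13.85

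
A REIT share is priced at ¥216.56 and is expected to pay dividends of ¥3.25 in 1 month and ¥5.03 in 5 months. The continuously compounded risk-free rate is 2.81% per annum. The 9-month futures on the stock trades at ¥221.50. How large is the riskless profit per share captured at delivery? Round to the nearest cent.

¥8.72 per share

PV(dividends) I = 3.25·e^(−0.0281·1/12) + 5.03·e^(−0.0281·5/12) = 8.2138
Fair futures F* = (S − I)·e^(rT) = (216.56 − 8.2138)·e^0.021075 = 208.3462 × 1.021299 = 212.7838
Market ¥221.50 > fair 212.7838: forward overpriced → cash-and-carry (borrow at r, buy the stock and collect the dividends, short the forward).
Profit at T = |F_mkt − F*| = |221.50 − 212.7838| = ¥8.72 per share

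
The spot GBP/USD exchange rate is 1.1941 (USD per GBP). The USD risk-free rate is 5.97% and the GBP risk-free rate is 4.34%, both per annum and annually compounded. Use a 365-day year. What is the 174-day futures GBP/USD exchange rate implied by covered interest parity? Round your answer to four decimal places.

1.2030

By covered interest parity, F = S · (1+r_USD)^T / (1+r_GBP)^T
= 1.1941 × 1.028028 / 1.020459 = 1.1941 × 1.007417
F = 1.2030 USD per GBP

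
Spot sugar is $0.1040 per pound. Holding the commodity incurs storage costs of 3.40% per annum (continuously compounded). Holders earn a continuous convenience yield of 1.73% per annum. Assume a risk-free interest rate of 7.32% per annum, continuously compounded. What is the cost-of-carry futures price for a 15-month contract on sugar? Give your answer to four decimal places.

Net carry = r + u − y = 0.0732 + 0.0340 − 0.0173 = 0.0899
F = S·e^((r+u−y)T) = 0.1040 · e^(0.0899 × 15/12) = 0.1040 · e^0.112375
= 0.1040 × 1.118932 = $0.1164 per pound

$0.1164 per pound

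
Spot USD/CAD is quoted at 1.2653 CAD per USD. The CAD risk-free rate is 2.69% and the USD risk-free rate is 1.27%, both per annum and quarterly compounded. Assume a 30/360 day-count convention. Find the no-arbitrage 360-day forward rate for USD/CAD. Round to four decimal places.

By covered interest parity, F = S · (1+r_CAD/4)^(4T) / (1+r_USD/4)^(4T)
= 1.2653 × 1.027173 / 1.012761 = 1.2653 × 1.014230
F = 1.2833 CAD per USD

1.2833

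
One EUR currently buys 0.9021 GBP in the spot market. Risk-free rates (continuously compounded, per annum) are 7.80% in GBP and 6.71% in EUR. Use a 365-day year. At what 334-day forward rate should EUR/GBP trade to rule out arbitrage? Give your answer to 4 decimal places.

0.9111

F = S·e^((r_GBP − r_EUR)T) = 0.9021 · e^((0.0780 − 0.0671) × 334/365)
= 0.9021 · e^0.009974 = 0.9021 × 1.010024
F = 0.9111 GBP per EUR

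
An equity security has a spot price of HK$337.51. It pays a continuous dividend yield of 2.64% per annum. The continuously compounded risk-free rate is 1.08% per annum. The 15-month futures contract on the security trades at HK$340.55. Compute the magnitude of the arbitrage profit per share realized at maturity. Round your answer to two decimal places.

HK$9.56 per share

Fair futures: F* = S·e^(carry·T), with carry = (r − q) = 0.0108 − 0.0264 = -0.0156
F* = 337.51 · e^(-0.0156 × 15/12) = 337.51 · e^-0.019500 = 337.51 × 0.980689 = HK$330.9923
Market HK$340.55 > fair HK$330.9923: forward overpriced → cash-and-carry (buy spot, short the forward).
At maturity, profit = |F_mkt − F*| = |340.55 − 330.9923| = HK$9.56 per share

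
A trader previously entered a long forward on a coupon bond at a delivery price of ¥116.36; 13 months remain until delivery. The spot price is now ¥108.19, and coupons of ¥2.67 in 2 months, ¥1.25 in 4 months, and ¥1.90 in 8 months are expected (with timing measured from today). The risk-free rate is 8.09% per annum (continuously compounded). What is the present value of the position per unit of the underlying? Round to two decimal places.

-¥4.06

PV(remaining coupons) I = 2.67·e^(−0.0809·2/12) + 1.25·e^(−0.0809·4/12) + 1.90·e^(−0.0809·8/12) = 5.6512
Current forward F = (S − I)·e^(rT) = (108.19 − 5.6512)·e^(0.0809·13/12) = 102.5388 × 1.091597 = 111.9310
Value (long) = (F − K)·e^(−rT) = (111.9310 − 116.36) × 0.916089 = -4.0574
Value = -¥4.06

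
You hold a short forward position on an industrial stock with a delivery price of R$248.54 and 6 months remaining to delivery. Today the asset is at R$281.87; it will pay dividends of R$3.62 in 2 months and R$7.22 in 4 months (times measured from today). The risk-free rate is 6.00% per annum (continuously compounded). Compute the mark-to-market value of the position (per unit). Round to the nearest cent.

PV(remaining dividends) I = 3.62·e^(−0.0600·2/12) + 7.22·e^(−0.0600·4/12) = 10.6610
Current forward F = (S − I)·e^(rT) = (281.87 − 10.6610)·e^(0.0600·6/12) = 271.2090 × 1.030455 = 279.4687
Value (long) = (F − K)·e^(−rT) = (279.4687 − 248.54) × 0.970446 = 30.0146
Short position value = −(long value) = -R$30.01

-R$30.01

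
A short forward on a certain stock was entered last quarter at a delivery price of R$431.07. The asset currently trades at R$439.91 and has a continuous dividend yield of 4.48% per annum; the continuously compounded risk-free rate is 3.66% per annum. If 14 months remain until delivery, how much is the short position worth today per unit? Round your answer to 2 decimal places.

Current fair forward for the remaining 14 months: F = S·e^((r − q)·T), (r − q) = 0.0366 − 0.0448 = -0.0082
F = 439.91 · e^(-0.0082 × 14/12) = 439.91 × 0.990479 = 435.7216
Value of long forward = (F − K)·e^(−rT) = (435.7216 − 431.07) · e^(−0.0366·14/12)
= 4.6516 × 0.958199 = 4.46
Short position value = −(long value) = -R$4.46

-R$4.46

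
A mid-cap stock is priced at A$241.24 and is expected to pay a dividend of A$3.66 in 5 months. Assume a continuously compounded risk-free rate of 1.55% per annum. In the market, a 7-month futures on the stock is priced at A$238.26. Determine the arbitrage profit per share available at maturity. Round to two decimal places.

A$1.50 per share

PV(dividends) I = 3.66·e^(−0.0155·5/12) = 3.6364
Fair futures F* = (S − I)·e^(rT) = (241.24 − 3.6364)·e^0.009042 = 237.6036 × 1.009083 = 239.7618
Market A$238.26 < fair 239.7618: forward underpriced → reverse cash-and-carry (short the stock, invest proceeds at r, pay the dividends, go long the forward).
Profit at T = |F_mkt − F*| = |238.26 − 239.7618| = A$1.50 per share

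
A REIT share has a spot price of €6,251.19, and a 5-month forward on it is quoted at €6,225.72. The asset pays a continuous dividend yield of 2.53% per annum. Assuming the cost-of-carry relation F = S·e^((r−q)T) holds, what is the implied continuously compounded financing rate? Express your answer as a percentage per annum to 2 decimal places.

From F = S·e^((r−q)T): (r − q) = ln(F/S)/T
ln(6225.72/6251.19) = ln(0.995926) = -0.004082
(r − q) = -0.004082 / (5/12) = -0.009797
r = ln(F/S)/T + q = -0.009797 + 0.0253 = 0.015503
r = 1.55%

1.55%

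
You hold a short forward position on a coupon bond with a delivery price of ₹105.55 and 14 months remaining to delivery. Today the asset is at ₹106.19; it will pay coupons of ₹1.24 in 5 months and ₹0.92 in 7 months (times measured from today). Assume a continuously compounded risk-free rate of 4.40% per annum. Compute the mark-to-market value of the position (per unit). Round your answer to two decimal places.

-₹3.81

PV(remaining coupons) I = 1.24·e^(−0.0440·5/12) + 0.92·e^(−0.0440·7/12) = 2.1142
Current forward F = (S − I)·e^(rT) = (106.19 − 2.1142)·e^(0.0440·14/12) = 104.0758 × 1.052674 = 109.5579
Value (long) = (F − K)·e^(−rT) = (109.5579 − 105.55) × 0.949962 = 3.8074
Short position value = −(long value) = -₹3.81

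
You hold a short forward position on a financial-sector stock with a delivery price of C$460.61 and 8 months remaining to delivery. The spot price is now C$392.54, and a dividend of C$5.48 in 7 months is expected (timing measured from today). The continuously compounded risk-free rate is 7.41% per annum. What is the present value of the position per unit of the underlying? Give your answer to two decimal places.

PV(remaining dividends) I = 5.48·e^(−0.0741·7/12) = 5.2482
Current forward F = (S − I)·e^(rT) = (392.54 − 5.2482)·e^(0.0741·8/12) = 387.2918 × 1.050641 = 406.9046
Value (long) = (F − K)·e^(−rT) = (406.9046 − 460.61) × 0.951800 = -51.1168
Short position value = −(long value) = C$51.12

C$51.12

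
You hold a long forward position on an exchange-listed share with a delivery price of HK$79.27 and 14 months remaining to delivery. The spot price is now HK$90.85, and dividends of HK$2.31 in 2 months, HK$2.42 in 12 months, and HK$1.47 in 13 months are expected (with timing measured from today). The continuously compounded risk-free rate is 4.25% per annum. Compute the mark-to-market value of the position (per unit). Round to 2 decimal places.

PV(remaining dividends) I = 2.31·e^(−0.0425·2/12) + 2.42·e^(−0.0425·12/12) + 1.47·e^(−0.0425·13/12) = 6.0169
Current forward F = (S − I)·e^(rT) = (90.85 − 6.0169)·e^(0.0425·14/12) = 84.8331 × 1.050833 = 89.1454
Value (long) = (F − K)·e^(−rT) = (89.1454 − 79.27) × 0.951626 = 9.3977
Value = HK$9.40

HK$9.40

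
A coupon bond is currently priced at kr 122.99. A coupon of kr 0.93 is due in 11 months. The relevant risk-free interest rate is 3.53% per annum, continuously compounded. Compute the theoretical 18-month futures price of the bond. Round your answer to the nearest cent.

PV(coupons) I = 0.93·e^(−0.0353·11/12)
I = 0.9004
F = (S − I)·e^(rT) = (122.99 − 0.9004) · e^(0.0353·18/12)
= 122.0896 · e^0.052950 = 122.0896 × 1.054377 = kr 128.73

kr 128.73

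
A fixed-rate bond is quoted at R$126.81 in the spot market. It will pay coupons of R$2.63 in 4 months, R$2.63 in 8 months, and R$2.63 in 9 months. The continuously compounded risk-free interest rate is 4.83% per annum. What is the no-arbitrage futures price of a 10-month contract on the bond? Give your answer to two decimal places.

PV(coupons) I = 2.63·e^(−0.0483·4/12) + 2.63·e^(−0.0483·8/12) + 2.63·e^(−0.0483·9/12)
I = 2.5880 + 2.5467 + 2.5364 = 7.6711
F = (S − I)·e^(rT) = (126.81 − 7.6711) · e^(0.0483·10/12)
= 119.1389 · e^0.040250 = 119.1389 × 1.041071 = R$124.03

R$124.03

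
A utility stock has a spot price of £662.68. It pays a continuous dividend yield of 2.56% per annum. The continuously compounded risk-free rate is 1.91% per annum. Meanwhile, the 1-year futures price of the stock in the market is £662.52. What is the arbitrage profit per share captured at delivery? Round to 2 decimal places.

£4.13 per share

Fair futures: F* = S·e^(carry·T), with carry = (r − q) = 0.0191 − 0.0256 = -0.0065
F* = 662.68 · e^(-0.0065 × 1) = 662.68 · e^-0.006500 = 662.68 × 0.993521 = £658.3865
Market £662.52 > fair £658.3865: forward overpriced → cash-and-carry (buy spot, short the forward).
At maturity, profit = |F_mkt − F*| = |662.52 − 658.3865| = £4.13 per share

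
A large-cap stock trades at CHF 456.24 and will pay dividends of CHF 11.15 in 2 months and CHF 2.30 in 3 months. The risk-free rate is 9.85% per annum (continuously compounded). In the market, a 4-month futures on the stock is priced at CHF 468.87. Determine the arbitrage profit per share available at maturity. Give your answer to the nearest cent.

CHF 11.06 per share

PV(dividends) I = 11.15·e^(−0.0985·2/12) + 2.30·e^(−0.0985·3/12) = 13.2125
Fair futures F* = (S − I)·e^(rT) = (456.24 − 13.2125)·e^0.032833 = 443.0275 × 1.033378 = 457.8149
Market CHF 468.87 > fair 457.8149: forward overpriced → cash-and-carry (borrow at r, buy the stock and collect the dividends, short the forward).
Profit at T = |F_mkt − F*| = |468.87 − 457.8149| = CHF 11.06 per share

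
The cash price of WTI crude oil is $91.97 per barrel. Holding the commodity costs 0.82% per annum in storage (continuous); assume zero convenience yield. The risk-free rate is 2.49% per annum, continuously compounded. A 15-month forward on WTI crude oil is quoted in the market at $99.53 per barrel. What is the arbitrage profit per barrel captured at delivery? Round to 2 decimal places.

$3.67 per barrel

Fair forward: F* = S·e^(carry·T), with carry = (r + u) = 0.0249 + 0.0082 = 0.0331
F* = 91.97 · e^(0.0331 × 15/12) = 91.97 · e^0.041375 = 91.97 × 1.042243 = $95.8551
Market $99.53 > fair $95.8551: forward overpriced → cash-and-carry (buy spot, short the forward).
At maturity, profit = |F_mkt − F*| = |99.53 − 95.8551| = $3.67 per barrel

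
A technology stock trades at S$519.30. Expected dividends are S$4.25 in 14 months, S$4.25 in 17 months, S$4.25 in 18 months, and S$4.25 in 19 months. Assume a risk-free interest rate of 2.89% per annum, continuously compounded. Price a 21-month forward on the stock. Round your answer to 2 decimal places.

S$529.07

PV(dividends) I = 4.25·e^(−0.0289·14/12) + 4.25·e^(−0.0289·17/12) + 4.25·e^(−0.0289·18/12) + 4.25·e^(−0.0289·19/12)
I = 4.1091 + 4.0795 + 4.0697 + 4.0599 = 16.3182
F = (S − I)·e^(rT) = (519.30 − 16.3182) · e^(0.0289·21/12)
= 502.9818 · e^0.050575 = 502.9818 × 1.051876 = S$529.07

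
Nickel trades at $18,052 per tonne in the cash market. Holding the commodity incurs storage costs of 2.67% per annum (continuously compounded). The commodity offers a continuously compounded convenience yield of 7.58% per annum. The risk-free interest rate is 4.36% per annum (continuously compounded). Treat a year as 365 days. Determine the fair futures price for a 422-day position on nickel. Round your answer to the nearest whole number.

$17,938 per tonne

Net carry = r + u − y = 0.0436 + 0.0267 − 0.0758 = -0.0055
F = S·e^((r+u−y)T) = 18052 · e^(-0.0055 × 422/365) = 18052 · e^-0.006359
= 18052 × 0.993661 = $17,938 per tonne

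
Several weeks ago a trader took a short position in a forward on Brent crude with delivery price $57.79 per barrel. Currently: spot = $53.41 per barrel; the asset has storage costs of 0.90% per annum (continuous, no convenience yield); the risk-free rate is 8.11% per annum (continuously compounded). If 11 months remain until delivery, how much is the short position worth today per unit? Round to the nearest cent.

Current fair forward for the remaining 11 months: F = S·e^((r + u)·T), (r + u) = 0.0811 + 0.0090 = 0.0901
F = 53.41 · e^(0.0901 × 11/12) = 53.41 × 1.086098 = 58.0085
Value of long forward = (F − K)·e^(−rT) = (58.0085 − 57.79) · e^(−0.0811·11/12)
= 0.2185 × 0.928354 = 0.20
Short position value = −(long value) = -$0.20

-$0.20 per barrel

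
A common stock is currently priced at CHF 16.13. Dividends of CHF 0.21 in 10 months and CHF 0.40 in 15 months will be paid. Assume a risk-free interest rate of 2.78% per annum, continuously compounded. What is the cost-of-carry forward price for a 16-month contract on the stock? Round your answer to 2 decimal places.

PV(dividends) I = 0.21·e^(−0.0278·10/12) + 0.40·e^(−0.0278·15/12)
I = 0.2052 + 0.3863 = 0.5915
F = (S − I)·e^(rT) = (16.13 − 0.5915) · e^(0.0278·16/12)
= 15.5385 · e^0.037067 = 15.5385 × 1.037763 = CHF 16.13

CHF 16.13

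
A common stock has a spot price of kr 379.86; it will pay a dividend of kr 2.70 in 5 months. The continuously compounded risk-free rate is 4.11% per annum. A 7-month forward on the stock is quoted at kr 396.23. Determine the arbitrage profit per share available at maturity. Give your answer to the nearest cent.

kr 9.87 per share

PV(dividends) I = 2.70·e^(−0.0411·5/12) = 2.6542
Fair forward F* = (S − I)·e^(rT) = (379.86 − 2.6542)·e^0.023975 = 377.2058 × 1.024265 = 386.3587
Market kr 396.23 > fair 386.3587: forward overpriced → cash-and-carry (borrow at r, buy the stock and collect the dividends, short the forward).
Profit at T = |F_mkt − F*| = |396.23 − 386.3587| = kr 9.87 per share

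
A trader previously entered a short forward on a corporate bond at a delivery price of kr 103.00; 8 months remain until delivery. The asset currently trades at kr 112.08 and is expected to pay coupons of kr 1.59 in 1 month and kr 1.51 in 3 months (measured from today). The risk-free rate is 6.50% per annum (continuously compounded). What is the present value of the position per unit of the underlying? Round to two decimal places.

-kr 10.38

PV(remaining coupons) I = 1.59·e^(−0.0650·1/12) + 1.51·e^(−0.0650·3/12) = 3.0671
Current forward F = (S − I)·e^(rT) = (112.08 − 3.0671)·e^(0.0650·8/12) = 109.0129 × 1.044286 = 113.8406
Value (long) = (F − K)·e^(−rT) = (113.8406 − 103.00) × 0.957592 = 10.3809
Short position value = −(long value) = -kr 10.38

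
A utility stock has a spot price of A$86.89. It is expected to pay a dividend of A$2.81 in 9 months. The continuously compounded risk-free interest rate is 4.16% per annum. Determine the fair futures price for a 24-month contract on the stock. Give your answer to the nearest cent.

A$91.47

PV(dividends) I = 2.81·e^(−0.0416·9/12)
I = 2.7237
F = (S − I)·e^(rT) = (86.89 − 2.7237) · e^(0.0416·24/12)
= 84.1663 · e^0.083200 = 84.1663 × 1.086759 = A$91.47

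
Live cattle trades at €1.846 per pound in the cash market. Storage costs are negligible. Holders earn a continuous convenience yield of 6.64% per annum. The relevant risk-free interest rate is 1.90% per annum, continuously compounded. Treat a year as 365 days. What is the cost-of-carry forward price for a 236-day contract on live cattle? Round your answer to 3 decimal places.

Net carry = r + u − y = 0.0190 + 0.0000 − 0.0664 = -0.0474
F = S·e^((r+u−y)T) = 1.846 · e^(-0.0474 × 236/365) = 1.846 · e^-0.030648
= 1.846 × 0.969817 = €1.790 per pound

€1.790 per pound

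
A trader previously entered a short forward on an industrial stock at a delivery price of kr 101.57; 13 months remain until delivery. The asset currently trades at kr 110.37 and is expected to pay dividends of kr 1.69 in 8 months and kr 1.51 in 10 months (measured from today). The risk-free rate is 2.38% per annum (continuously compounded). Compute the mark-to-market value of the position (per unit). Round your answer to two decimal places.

PV(remaining dividends) I = 1.69·e^(−0.0238·8/12) + 1.51·e^(−0.0238·10/12) = 3.1437
Current forward F = (S − I)·e^(rT) = (110.37 − 3.1437)·e^(0.0238·13/12) = 107.2263 × 1.026119 = 110.0269
Value (long) = (F − K)·e^(−rT) = (110.0269 − 101.57) × 0.974546 = 8.2416
Short position value = −(long value) = -kr 8.24

-kr 8.24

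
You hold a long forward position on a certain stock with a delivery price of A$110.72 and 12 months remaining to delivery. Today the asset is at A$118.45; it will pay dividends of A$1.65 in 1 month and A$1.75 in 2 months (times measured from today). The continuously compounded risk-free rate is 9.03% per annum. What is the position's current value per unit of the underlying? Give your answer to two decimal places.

PV(remaining dividends) I = 1.65·e^(−0.0903·1/12) + 1.75·e^(−0.0903·2/12) = 3.3615
Current forward F = (S − I)·e^(rT) = (118.45 − 3.3615)·e^(0.0903·12/12) = 115.0885 × 1.094503 = 125.9647
Value (long) = (F − K)·e^(−rT) = (125.9647 − 110.72) × 0.913657 = 13.9284
Value = A$13.93

A$13.93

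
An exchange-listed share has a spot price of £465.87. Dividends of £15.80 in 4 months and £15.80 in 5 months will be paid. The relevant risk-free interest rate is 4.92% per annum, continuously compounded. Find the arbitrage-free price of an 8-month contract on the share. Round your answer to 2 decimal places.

PV(dividends) I = 15.80·e^(−0.0492·4/12) + 15.80·e^(−0.0492·5/12)
I = 15.5430 + 15.4794 = 31.0224
F = (S − I)·e^(rT) = (465.87 − 31.0224) · e^(0.0492·8/12)
= 434.8476 · e^0.032800 = 434.8476 × 1.033344 = £449.35

£449.35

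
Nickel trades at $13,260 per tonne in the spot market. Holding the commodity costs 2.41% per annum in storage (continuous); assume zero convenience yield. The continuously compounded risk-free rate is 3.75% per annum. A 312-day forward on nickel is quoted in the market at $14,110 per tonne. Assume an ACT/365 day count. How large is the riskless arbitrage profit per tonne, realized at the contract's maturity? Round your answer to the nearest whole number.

Fair forward: F* = S·e^(carry·T), with carry = (r + u) = 0.0375 + 0.0241 = 0.0616
F* = 13260 · e^(0.0616 × 312/365) = 13260 · e^0.052655 = 13260 × 1.054066 = $13976.9152
Market $14110 > fair $13976.9152: forward overpriced → cash-and-carry (buy spot, short the forward).
At maturity, profit = |F_mkt − F*| = |14110 − 13976.9152| = $133 per tonne

$133 per tonne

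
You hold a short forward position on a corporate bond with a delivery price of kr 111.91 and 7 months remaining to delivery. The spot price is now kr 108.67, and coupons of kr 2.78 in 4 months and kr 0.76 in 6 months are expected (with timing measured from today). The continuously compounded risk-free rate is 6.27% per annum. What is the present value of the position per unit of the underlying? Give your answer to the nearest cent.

PV(remaining coupons) I = 2.78·e^(−0.0627·4/12) + 0.76·e^(−0.0627·6/12) = 3.4590
Current forward F = (S − I)·e^(rT) = (108.67 − 3.4590)·e^(0.0627·7/12) = 105.2110 × 1.037252 = 109.1303
Value (long) = (F − K)·e^(−rT) = (109.1303 − 111.91) × 0.964086 = -2.6799
Short position value = −(long value) = kr 2.68

kr 2.68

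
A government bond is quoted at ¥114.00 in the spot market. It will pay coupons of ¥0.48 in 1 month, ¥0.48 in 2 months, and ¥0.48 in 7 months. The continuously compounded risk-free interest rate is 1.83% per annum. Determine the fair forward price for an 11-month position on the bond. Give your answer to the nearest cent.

¥114.47

PV(coupons) I = 0.48·e^(−0.0183·1/12) + 0.48·e^(−0.0183·2/12) + 0.48·e^(−0.0183·7/12)
I = 0.4793 + 0.4785 + 0.4749 = 1.4327
F = (S − I)·e^(rT) = (114.00 − 1.4327) · e^(0.0183·11/12)
= 112.5673 · e^0.016775 = 112.5673 × 1.016916 = ¥114.47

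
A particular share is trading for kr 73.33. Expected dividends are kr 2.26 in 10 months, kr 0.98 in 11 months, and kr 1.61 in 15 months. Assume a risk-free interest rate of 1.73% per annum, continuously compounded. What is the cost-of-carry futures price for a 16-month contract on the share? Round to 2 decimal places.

kr 70.16

PV(dividends) I = 2.26·e^(−0.0173·10/12) + 0.98·e^(−0.0173·11/12) + 1.61·e^(−0.0173·15/12)
I = 2.2277 + 0.9646 + 1.5756 = 4.7679
F = (S − I)·e^(rT) = (73.33 − 4.7679) · e^(0.0173·16/12)
= 68.5621 · e^0.023067 = 68.5621 × 1.023335 = kr 70.16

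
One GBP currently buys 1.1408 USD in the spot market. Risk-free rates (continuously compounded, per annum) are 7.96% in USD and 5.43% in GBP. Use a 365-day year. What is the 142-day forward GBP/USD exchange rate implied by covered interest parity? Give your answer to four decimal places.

F = S·e^((r_USD − r_GBP)T) = 1.1408 · e^((0.0796 − 0.0543) × 142/365)
= 1.1408 · e^0.009843 = 1.1408 × 1.009892
F = 1.1521 USD per GBP

1.1521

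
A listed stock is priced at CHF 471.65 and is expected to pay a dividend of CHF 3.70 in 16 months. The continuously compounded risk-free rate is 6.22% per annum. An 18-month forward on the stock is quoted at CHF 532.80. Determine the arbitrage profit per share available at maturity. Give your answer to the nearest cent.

CHF 18.77 per share

PV(dividends) I = 3.70·e^(−0.0622·16/12) = 3.4055
Fair forward F* = (S − I)·e^(rT) = (471.65 − 3.4055)·e^0.093300 = 468.2445 × 1.097791 = 514.0346
Market CHF 532.80 > fair 514.0346: forward overpriced → cash-and-carry (borrow at r, buy the stock and collect the dividends, short the forward).
Profit at T = |F_mkt − F*| = |532.80 − 514.0346| = CHF 18.77 per share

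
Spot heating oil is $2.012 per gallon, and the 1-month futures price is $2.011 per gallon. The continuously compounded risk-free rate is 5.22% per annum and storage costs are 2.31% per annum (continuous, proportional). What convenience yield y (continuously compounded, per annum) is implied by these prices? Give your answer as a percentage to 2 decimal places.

F = S·e^((r+u−y)T) ⇒ (r+u−y) = ln(F/S)/T
ln(2.011/2.012) = -0.000497; /T ⇒ -0.005964
y = r + u − ln(F/S)/T = 0.0522 + 0.0231 + 0.005964 = 0.081264
y = 8.13%

8.13%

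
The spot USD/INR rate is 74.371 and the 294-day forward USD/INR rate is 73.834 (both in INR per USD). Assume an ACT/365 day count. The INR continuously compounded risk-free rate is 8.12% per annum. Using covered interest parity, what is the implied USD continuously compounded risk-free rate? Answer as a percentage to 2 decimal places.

F = S·e^((r_INR − r_USD)T) ⇒ r_USD = r_INR − ln(F/S)/T
ln(73.834/74.371) = -0.007247; /(294/365) = -0.008997
r_USD = 0.0812 + 0.008997 = 0.090197
r_USD = 9.02%

9.02%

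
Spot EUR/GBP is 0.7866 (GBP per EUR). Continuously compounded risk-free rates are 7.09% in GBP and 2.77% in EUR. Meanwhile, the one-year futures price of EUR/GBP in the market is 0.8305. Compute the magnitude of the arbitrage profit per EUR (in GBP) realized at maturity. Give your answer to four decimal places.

0.0092 per EUR (in GBP)

Fair futures: F* = S·e^(carry·T), with carry = (r_GBP − r_EUR) = 0.0709 − 0.0277 = 0.0432
F* = 0.7866 · e^(0.0432 × 12/12) = 0.7866 · e^0.043200 = 0.7866 × 1.044147 = 0.8213
Market 0.8305 > fair 0.8213: forward overpriced → cash-and-carry (buy spot, short the forward).
At maturity, profit = |F_mkt − F*| = |0.8305 − 0.8213| = 0.0092 per EUR (in GBP)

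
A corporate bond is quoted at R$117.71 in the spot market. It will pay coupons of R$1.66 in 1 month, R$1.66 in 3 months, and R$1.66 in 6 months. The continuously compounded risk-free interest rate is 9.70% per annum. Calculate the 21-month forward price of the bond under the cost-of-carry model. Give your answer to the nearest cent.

R$133.74

PV(coupons) I = 1.66·e^(−0.0970·1/12) + 1.66·e^(−0.0970·3/12) + 1.66·e^(−0.0970·6/12)
I = 1.6466 + 1.6202 + 1.5814 = 4.8482
F = (S − I)·e^(rT) = (117.71 − 4.8482) · e^(0.0970·21/12)
= 112.8618 · e^0.169750 = 112.8618 × 1.185009 = R$133.74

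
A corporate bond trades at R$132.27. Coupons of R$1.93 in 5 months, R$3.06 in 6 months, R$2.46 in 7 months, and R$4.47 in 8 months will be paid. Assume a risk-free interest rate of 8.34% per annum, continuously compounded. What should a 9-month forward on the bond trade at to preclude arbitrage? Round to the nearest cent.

PV(coupons) I = 1.93·e^(−0.0834·5/12) + 3.06·e^(−0.0834·6/12) + 2.46·e^(−0.0834·7/12) + 4.47·e^(−0.0834·8/12)
I = 1.8641 + 2.9350 + 2.3432 + 4.2283 = 11.3706
F = (S − I)·e^(rT) = (132.27 − 11.3706) · e^(0.0834·9/12)
= 120.8994 · e^0.062550 = 120.8994 × 1.064548 = R$128.70

R$128.70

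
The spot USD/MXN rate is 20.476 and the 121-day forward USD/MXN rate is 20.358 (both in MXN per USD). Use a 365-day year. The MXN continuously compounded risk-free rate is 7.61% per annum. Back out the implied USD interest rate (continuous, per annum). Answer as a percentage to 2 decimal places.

9.35%

F = S·e^((r_MXN − r_USD)T) ⇒ r_USD = r_MXN − ln(F/S)/T
ln(20.358/20.476) = -0.005780; /(121/365) = -0.017436
r_USD = 0.0761 + 0.017436 = 0.093536
r_USD = 9.35%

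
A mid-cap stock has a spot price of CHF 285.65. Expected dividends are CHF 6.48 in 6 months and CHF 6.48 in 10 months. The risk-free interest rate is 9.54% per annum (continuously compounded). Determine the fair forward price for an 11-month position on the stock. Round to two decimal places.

PV(dividends) I = 6.48·e^(−0.0954·6/12) + 6.48·e^(−0.0954·10/12)
I = 6.1782 + 5.9848 = 12.1630
F = (S − I)·e^(rT) = (285.65 − 12.1630) · e^(0.0954·11/12)
= 273.4870 · e^0.087450 = 273.4870 × 1.091388 = CHF 298.48

CHF 298.48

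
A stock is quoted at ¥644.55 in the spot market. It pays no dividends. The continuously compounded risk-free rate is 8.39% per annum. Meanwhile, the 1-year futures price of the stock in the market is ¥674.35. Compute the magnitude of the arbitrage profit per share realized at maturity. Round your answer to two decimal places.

¥26.61 per share

Fair futures: F* = S·e^(carry·T), with carry = r = 0.0839
F* = 644.55 · e^(0.0839 × 12/12) = 644.55 · e^0.083900 = 644.55 × 1.087520 = ¥700.9610
Market ¥674.35 < fair ¥700.9610: forward underpriced → reverse cash-and-carry (short spot, go long the forward).
At maturity, profit = |F_mkt − F*| = |674.35 − 700.9610| = ¥26.61 per share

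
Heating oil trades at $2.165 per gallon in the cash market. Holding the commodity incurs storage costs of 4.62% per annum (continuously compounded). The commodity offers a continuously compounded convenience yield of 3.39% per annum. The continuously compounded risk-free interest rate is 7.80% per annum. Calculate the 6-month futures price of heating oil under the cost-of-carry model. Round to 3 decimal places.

Net carry = r + u − y = 0.0780 + 0.0462 − 0.0339 = 0.0903
F = S·e^((r+u−y)T) = 2.165 · e^(0.0903 × 6/12) = 2.165 · e^0.045150
= 2.165 × 1.046185 = $2.265 per gallon

$2.265 per gallon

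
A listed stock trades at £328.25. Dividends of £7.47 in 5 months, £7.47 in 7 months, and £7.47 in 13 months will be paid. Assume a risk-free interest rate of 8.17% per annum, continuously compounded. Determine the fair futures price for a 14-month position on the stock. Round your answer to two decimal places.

PV(dividends) I = 7.47·e^(−0.0817·5/12) + 7.47·e^(−0.0817·7/12) + 7.47·e^(−0.0817·13/12)
I = 7.2200 + 7.1223 + 6.8373 = 21.1796
F = (S − I)·e^(rT) = (328.25 − 21.1796) · e^(0.0817·14/12)
= 307.0704 · e^0.095317 = 307.0704 × 1.100008 = £337.78

£337.78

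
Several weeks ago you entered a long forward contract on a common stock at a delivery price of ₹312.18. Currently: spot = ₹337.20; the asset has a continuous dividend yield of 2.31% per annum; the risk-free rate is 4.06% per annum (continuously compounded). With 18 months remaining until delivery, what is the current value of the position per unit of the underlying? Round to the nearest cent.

Current fair forward for the remaining 18 months: F = S·e^((r − q)·T), (r − q) = 0.0406 − 0.0231 = 0.0175
F = 337.20 · e^(0.0175 × 18/12) = 337.20 × 1.026598 = 346.1688
Value of long forward = (F − K)·e^(−rT) = (346.1688 − 312.18) · e^(−0.0406·18/12)
= 33.9888 × 0.940917 = 31.98

₹31.98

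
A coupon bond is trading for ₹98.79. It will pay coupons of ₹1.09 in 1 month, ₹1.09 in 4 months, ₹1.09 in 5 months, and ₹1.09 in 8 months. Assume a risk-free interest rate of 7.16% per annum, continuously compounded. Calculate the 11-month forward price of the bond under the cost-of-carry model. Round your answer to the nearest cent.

₹100.96

PV(coupons) I = 1.09·e^(−0.0716·1/12) + 1.09·e^(−0.0716·4/12) + 1.09·e^(−0.0716·5/12) + 1.09·e^(−0.0716·8/12)
I = 1.0835 + 1.0643 + 1.0580 + 1.0392 = 4.2450
F = (S − I)·e^(rT) = (98.79 − 4.2450) · e^(0.0716·11/12)
= 94.5450 · e^0.065633 = 94.5450 × 1.067835 = ₹100.96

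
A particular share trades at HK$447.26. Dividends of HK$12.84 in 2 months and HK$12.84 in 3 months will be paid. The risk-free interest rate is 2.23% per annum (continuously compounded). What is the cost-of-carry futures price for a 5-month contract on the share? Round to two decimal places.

PV(dividends) I = 12.84·e^(−0.0223·2/12) + 12.84·e^(−0.0223·3/12)
I = 12.7924 + 12.7686 = 25.5610
F = (S − I)·e^(rT) = (447.26 − 25.5610) · e^(0.0223·5/12)
= 421.6990 · e^0.009292 = 421.6990 × 1.009335 = HK$425.64

HK$425.64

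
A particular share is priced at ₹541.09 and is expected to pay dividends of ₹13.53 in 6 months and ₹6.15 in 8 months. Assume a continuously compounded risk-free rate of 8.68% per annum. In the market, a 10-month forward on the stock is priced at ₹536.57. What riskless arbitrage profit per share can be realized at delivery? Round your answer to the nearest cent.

₹24.94 per share

PV(dividends) I = 13.53·e^(−0.0868·6/12) + 6.15·e^(−0.0868·8/12) = 18.7596
Fair forward F* = (S − I)·e^(rT) = (541.09 − 18.7596)·e^0.072333 = 522.3304 × 1.075013 = 561.5120
Market ₹536.57 < fair 561.5120: forward underpriced → reverse cash-and-carry (short the stock, invest proceeds at r, pay the dividends, go long the forward).
Profit at T = |F_mkt − F*| = |536.57 − 561.5120| = ₹24.94 per share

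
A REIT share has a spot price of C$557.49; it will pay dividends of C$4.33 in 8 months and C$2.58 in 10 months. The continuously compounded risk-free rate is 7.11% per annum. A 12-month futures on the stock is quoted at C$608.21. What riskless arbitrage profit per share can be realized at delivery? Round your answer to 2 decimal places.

C$16.68 per share

PV(dividends) I = 4.33·e^(−0.0711·8/12) + 2.58·e^(−0.0711·10/12) = 6.5611
Fair futures F* = (S − I)·e^(rT) = (557.49 − 6.5611)·e^0.071100 = 550.9289 × 1.073689 = 591.5263
Market C$608.21 > fair 591.5263: forward overpriced → cash-and-carry (borrow at r, buy the stock and collect the dividends, short the forward).
Profit at T = |F_mkt − F*| = |608.21 − 591.5263| = C$16.68 per share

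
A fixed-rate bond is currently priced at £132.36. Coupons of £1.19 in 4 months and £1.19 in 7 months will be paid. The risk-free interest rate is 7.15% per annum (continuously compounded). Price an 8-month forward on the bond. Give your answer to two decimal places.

£136.41

PV(coupons) I = 1.19·e^(−0.0715·4/12) + 1.19·e^(−0.0715·7/12)
I = 1.1620 + 1.1414 = 2.3034
F = (S − I)·e^(rT) = (132.36 − 2.3034) · e^(0.0715·8/12)
= 130.0566 · e^0.047667 = 130.0566 × 1.048821 = £136.41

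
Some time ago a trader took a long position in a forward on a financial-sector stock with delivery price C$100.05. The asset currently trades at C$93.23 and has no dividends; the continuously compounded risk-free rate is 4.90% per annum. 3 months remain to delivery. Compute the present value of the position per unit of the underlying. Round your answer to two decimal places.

-C$5.60

Current fair forward for the remaining 3 months: F = S·e^(r·T), r = 0.0490
F = 93.23 · e^(0.0490 × 3/12) = 93.23 × 1.012325 = 94.3791
Value of long forward = (F − K)·e^(−rT) = (94.3791 − 100.05) · e^(−0.0490·3/12)
= -5.6709 × 0.987825 = -5.60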